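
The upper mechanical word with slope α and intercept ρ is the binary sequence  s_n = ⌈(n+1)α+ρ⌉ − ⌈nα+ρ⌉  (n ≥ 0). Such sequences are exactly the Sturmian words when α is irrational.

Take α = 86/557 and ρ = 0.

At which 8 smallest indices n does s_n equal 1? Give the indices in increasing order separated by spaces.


n=0: ⌈86/557⌉−⌈0/557⌉ = 1−0 = 1  ← one
n=1: ⌈172/557⌉−⌈86/557⌉ = 1−1 = 0
n=2: ⌈258/557⌉−⌈172/557⌉ = 1−1 = 0
n=3: ⌈344/557⌉−⌈258/557⌉ = 1−1 = 0
n=4: ⌈430/557⌉−⌈344/557⌉ = 1−1 = 0
n=5: ⌈516/557⌉−⌈430/557⌉ = 1−1 = 0
n=6: ⌈602/557⌉−⌈516/557⌉ = 2−1 = 1  ← one
n=7: ⌈688/557⌉−⌈602/557⌉ = 2−2 = 0
n=8: ⌈774/557⌉−⌈688/557⌉ = 2−2 = 0
n=9: ⌈860/557⌉−⌈774/557⌉ = 2−2 = 0
n=10: ⌈946/557⌉−⌈860/557⌉ = 2−2 = 0
n=11: ⌈1032/557⌉−⌈946/557⌉ = 2−2 = 0
n=12: ⌈1118/557⌉−⌈1032/557⌉ = 3−2 = 1  ← one
n=13: ⌈1204/557⌉−⌈1118/557⌉ = 3−3 = 0
n=14: ⌈1290/557⌉−⌈1204/557⌉ = 3−3 = 0
n=15: ⌈1376/557⌉−⌈1290/557⌉ = 3−3 = 0
n=16: ⌈1462/557⌉−⌈1376/557⌉ = 3−3 = 0
n=17: ⌈1548/557⌉−⌈1462/557⌉ = 3−3 = 0
n=18: ⌈1634/557⌉−⌈1548/557⌉ = 3−3 = 0
n=19: ⌈1720/557⌉−⌈1634/557⌉ = 4−3 = 1  ← one
n=20: ⌈1806/557⌉−⌈1720/557⌉ = 4−4 = 0
n=21: ⌈1892/557⌉−⌈1806/557⌉ = 4−4 = 0
n=22: ⌈1978/557⌉−⌈1892/557⌉ = 4−4 = 0
n=23: ⌈2064/557⌉−⌈1978/557⌉ = 4−4 = 0
n=24: ⌈2150/557⌉−⌈2064/557⌉ = 4−4 = 0
n=25: ⌈2236/557⌉−⌈2150/557⌉ = 5−4 = 1  ← one
n=26: ⌈2322/557⌉−⌈2236/557⌉ = 5−5 = 0
n=27: ⌈2408/557⌉−⌈2322/557⌉ = 5−5 = 0
n=28: ⌈2494/557⌉−⌈2408/557⌉ = 5−5 = 0
n=29: ⌈2580/557⌉−⌈2494/557⌉ = 5−5 = 0
n=30: ⌈2666/557⌉−⌈2580/557⌉ = 5−5 = 0
n=31: ⌈2752/557⌉−⌈2666/557⌉ = 5−5 = 0
n=32: ⌈2838/557⌉−⌈2752/557⌉ = 6−5 = 1  ← one
n=33: ⌈2924/557⌉−⌈2838/557⌉ = 6−6 = 0
n=34: ⌈3010/557⌉−⌈2924/557⌉ = 6−6 = 0
n=35: ⌈3096/557⌉−⌈3010/557⌉ = 6−6 = 0
n=36: ⌈3182/557⌉−⌈3096/557⌉ = 6−6 = 0
n=37: ⌈3268/557⌉−⌈3182/557⌉ = 6−6 = 0
n=38: ⌈3354/557⌉−⌈3268/557⌉ = 7−6 = 1  ← one
n=39: ⌈3440/557⌉−⌈3354/557⌉ = 7−7 = 0
n=40: ⌈3526/557⌉−⌈3440/557⌉ = 7−7 = 0
n=41: ⌈3612/557⌉−⌈3526/557⌉ = 7−7 = 0
n=42: ⌈3698/557⌉−⌈3612/557⌉ = 7−7 = 0
n=43: ⌈3784/557⌉−⌈3698/557⌉ = 7−7 = 0
n=44: ⌈3870/557⌉−⌈3784/557⌉ = 7−7 = 0
n=45: ⌈3956/557⌉−⌈3870/557⌉ = 8−7 = 1  ← one
positions of the first 8 ones: 0 6 12 19 25 32 38 45

0 6 12 19 25 32 38 45


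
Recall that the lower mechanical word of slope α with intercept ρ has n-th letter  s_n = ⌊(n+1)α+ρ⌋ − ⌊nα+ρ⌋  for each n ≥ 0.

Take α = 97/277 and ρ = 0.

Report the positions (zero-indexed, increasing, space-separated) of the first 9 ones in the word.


2 5 8 11 14 17 19 22 25

n=0: ⌊97/277⌋−⌊0/277⌋ = 0−0 = 0
n=1: ⌊194/277⌋−⌊97/277⌋ = 0−0 = 0
n=2: ⌊291/277⌋−⌊194/277⌋ = 1−0 = 1  ← one
n=3: ⌊388/277⌋−⌊291/277⌋ = 1−1 = 0
n=4: ⌊485/277⌋−⌊388/277⌋ = 1−1 = 0
n=5: ⌊582/277⌋−⌊485/277⌋ = 2−1 = 1  ← one
n=6: ⌊679/277⌋−⌊582/277⌋ = 2−2 = 0
n=7: ⌊776/277⌋−⌊679/277⌋ = 2−2 = 0
n=8: ⌊873/277⌋−⌊776/277⌋ = 3−2 = 1  ← one
n=9: ⌊970/277⌋−⌊873/277⌋ = 3−3 = 0
n=10: ⌊1067/277⌋−⌊970/277⌋ = 3−3 = 0
n=11: ⌊1164/277⌋−⌊1067/277⌋ = 4−3 = 1  ← one
n=12: ⌊1261/277⌋−⌊1164/277⌋ = 4−4 = 0
n=13: ⌊1358/277⌋−⌊1261/277⌋ = 4−4 = 0
n=14: ⌊1455/277⌋−⌊1358/277⌋ = 5−4 = 1  ← one
n=15: ⌊1552/277⌋−⌊1455/277⌋ = 5−5 = 0
n=16: ⌊1649/277⌋−⌊1552/277⌋ = 5−5 = 0
n=17: ⌊1746/277⌋−⌊1649/277⌋ = 6−5 = 1  ← one
n=18: ⌊1843/277⌋−⌊1746/277⌋ = 6−6 = 0
n=19: ⌊1940/277⌋−⌊1843/277⌋ = 7−6 = 1  ← one
n=20: ⌊2037/277⌋−⌊1940/277⌋ = 7−7 = 0
n=21: ⌊2134/277⌋−⌊2037/277⌋ = 7−7 = 0
n=22: ⌊2231/277⌋−⌊2134/277⌋ = 8−7 = 1  ← one
n=23: ⌊2328/277⌋−⌊2231/277⌋ = 8−8 = 0
n=24: ⌊2425/277⌋−⌊2328/277⌋ = 8−8 = 0
n=25: ⌊2522/277⌋−⌊2425/277⌋ = 9−8 = 1  ← one
positions of the first 9 ones: 2 5 8 11 14 17 19 22 25


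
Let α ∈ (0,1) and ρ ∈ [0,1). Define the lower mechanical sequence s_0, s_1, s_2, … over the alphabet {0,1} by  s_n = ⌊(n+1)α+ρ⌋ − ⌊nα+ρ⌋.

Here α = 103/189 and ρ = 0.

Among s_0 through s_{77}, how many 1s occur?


#1s = Σ_{n=0}^{77} s_n = Σ_{n=0}^{77} (⌊(n+1)α+ρ⌋ − ⌊nα+ρ⌋)
the sum telescopes: every ⌊nα+ρ⌋ with 0 < n < 78 appears once with + and once with −, leaving ⌊78α+ρ⌋ − ⌊0·α+ρ⌋
78α + ρ = (78·103) / 189 = 8034/189
ρ = 0/189
⌊8034/189⌋ = 42,  ⌊0/189⌋ = 0
#1s = 42 − 0 = 42

42


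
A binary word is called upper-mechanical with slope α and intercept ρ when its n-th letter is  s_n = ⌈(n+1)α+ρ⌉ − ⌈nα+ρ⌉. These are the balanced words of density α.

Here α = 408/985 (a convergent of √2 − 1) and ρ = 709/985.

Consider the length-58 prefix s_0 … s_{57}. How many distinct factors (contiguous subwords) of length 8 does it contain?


9

t_n = ⌈(n·408+709)/985⌉ for n = 0 … 58:
  n=0…9: ⌈709/985⌉=1 ⌈1117/985⌉=2 ⌈1525/985⌉=2 ⌈1933/985⌉=2 ⌈2341/985⌉=3 ⌈2749/985⌉=3 ⌈3157/985⌉=4 ⌈3565/985⌉=4 ⌈3973/985⌉=5 ⌈4381/985⌉=5
  n=10…19: ⌈4789/985⌉=5 ⌈5197/985⌉=6 ⌈5605/985⌉=6 ⌈6013/985⌉=7 ⌈6421/985⌉=7 ⌈6829/985⌉=7 ⌈7237/985⌉=8 ⌈7645/985⌉=8 ⌈8053/985⌉=9 ⌈8461/985⌉=9
  n=20…29: ⌈8869/985⌉=10 ⌈9277/985⌉=10 ⌈9685/985⌉=10 ⌈10093/985⌉=11 ⌈10501/985⌉=11 ⌈10909/985⌉=12 ⌈11317/985⌉=12 ⌈11725/985⌉=12 ⌈12133/985⌉=13 ⌈12541/985⌉=13
  n=30…39: ⌈12949/985⌉=14 ⌈13357/985⌉=14 ⌈13765/985⌉=14 ⌈14173/985⌉=15 ⌈14581/985⌉=15 ⌈14989/985⌉=16 ⌈15397/985⌉=16 ⌈15805/985⌉=17 ⌈16213/985⌉=17 ⌈16621/985⌉=17
  n=40…49: ⌈17029/985⌉=18 ⌈17437/985⌉=18 ⌈17845/985⌉=19 ⌈18253/985⌉=19 ⌈18661/985⌉=19 ⌈19069/985⌉=20 ⌈19477/985⌉=20 ⌈19885/985⌉=21 ⌈20293/985⌉=21 ⌈20701/985⌉=22
  n=50…58: ⌈21109/985⌉=22 ⌈21517/985⌉=22 ⌈21925/985⌉=23 ⌈22333/985⌉=23 ⌈22741/985⌉=24 ⌈23149/985⌉=24 ⌈23557/985⌉=24 ⌈23965/985⌉=25 ⌈24373/985⌉=25
s_n = t_(n+1) − t_n for n = 0 … 57 gives
prefix = 1001010100101001010100101001010010101001010010101001010010
slide a length-8 window over [0..7] … [50..57] (51 windows); first occurrence of each distinct factor:
  [  0..  7] 10010101
  [  1..  8] 00101010
  [  2..  9] 01010100
  [  3.. 10] 10101001
  [  4.. 11] 01010010
  [  5.. 12] 10100101
  [  6.. 13] 01001010
  [  7.. 14] 10010100
  [  8.. 15] 00101001
  (the other 42 windows repeat one of these)
distinct factors: {00101001, 00101010, 01001010, 01010010, 01010100, 10010100, 10010101, 10100101, 10101001}
count = 9  (Sturmian bound for length 8 is 9)


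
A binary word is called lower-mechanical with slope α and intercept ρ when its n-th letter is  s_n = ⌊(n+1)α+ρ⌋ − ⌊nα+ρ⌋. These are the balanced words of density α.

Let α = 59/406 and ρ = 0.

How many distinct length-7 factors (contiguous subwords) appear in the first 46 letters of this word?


t_n = ⌊(n·59)/406⌋ for n = 0 … 46:
  n=0…9: ⌊0/406⌋=0 ⌊59/406⌋=0 ⌊118/406⌋=0 ⌊177/406⌋=0 ⌊236/406⌋=0 ⌊295/406⌋=0 ⌊354/406⌋=0 ⌊413/406⌋=1 ⌊472/406⌋=1 ⌊531/406⌋=1
  n=10…19: ⌊590/406⌋=1 ⌊649/406⌋=1 ⌊708/406⌋=1 ⌊767/406⌋=1 ⌊826/406⌋=2 ⌊885/406⌋=2 ⌊944/406⌋=2 ⌊1003/406⌋=2 ⌊1062/406⌋=2 ⌊1121/406⌋=2
  n=20…29: ⌊1180/406⌋=2 ⌊1239/406⌋=3 ⌊1298/406⌋=3 ⌊1357/406⌋=3 ⌊1416/406⌋=3 ⌊1475/406⌋=3 ⌊1534/406⌋=3 ⌊1593/406⌋=3 ⌊1652/406⌋=4 ⌊1711/406⌋=4
  n=30…39: ⌊1770/406⌋=4 ⌊1829/406⌋=4 ⌊1888/406⌋=4 ⌊1947/406⌋=4 ⌊2006/406⌋=4 ⌊2065/406⌋=5 ⌊2124/406⌋=5 ⌊2183/406⌋=5 ⌊2242/406⌋=5 ⌊2301/406⌋=5
  n=40…46: ⌊2360/406⌋=5 ⌊2419/406⌋=5 ⌊2478/406⌋=6 ⌊2537/406⌋=6 ⌊2596/406⌋=6 ⌊2655/406⌋=6 ⌊2714/406⌋=6
s_n = t_(n+1) − t_n for n = 0 … 45 gives
prefix = 0000001000000100000010000001000000100000010000
slide a length-7 window over [0..6] … [39..45] (40 windows); first occurrence of each distinct factor:
  [  0..  6] 0000001
  [  1..  7] 0000010
  [  2..  8] 0000100
  [  3..  9] 0001000
  [  4.. 10] 0010000
  [  5.. 11] 0100000
  [  6.. 12] 1000000
  (the other 33 windows repeat one of these)
distinct factors: {0000001, 0000010, 0000100, 0001000, 0010000, 0100000, 1000000}
count = 7  (Sturmian bound for length 7 is 8)

7


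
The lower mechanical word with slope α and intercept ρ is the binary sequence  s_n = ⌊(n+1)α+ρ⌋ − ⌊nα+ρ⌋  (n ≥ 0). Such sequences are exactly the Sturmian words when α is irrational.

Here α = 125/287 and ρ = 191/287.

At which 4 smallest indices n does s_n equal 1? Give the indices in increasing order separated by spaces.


n=0: ⌊316/287⌋−⌊191/287⌋ = 1−0 = 1  ← one
n=1: ⌊441/287⌋−⌊316/287⌋ = 1−1 = 0
n=2: ⌊566/287⌋−⌊441/287⌋ = 1−1 = 0
n=3: ⌊691/287⌋−⌊566/287⌋ = 2−1 = 1  ← one
n=4: ⌊816/287⌋−⌊691/287⌋ = 2−2 = 0
n=5: ⌊941/287⌋−⌊816/287⌋ = 3−2 = 1  ← one
n=6: ⌊1066/287⌋−⌊941/287⌋ = 3−3 = 0
n=7: ⌊1191/287⌋−⌊1066/287⌋ = 4−3 = 1  ← one
positions of the first 4 ones: 0 3 5 7

0 3 5 7


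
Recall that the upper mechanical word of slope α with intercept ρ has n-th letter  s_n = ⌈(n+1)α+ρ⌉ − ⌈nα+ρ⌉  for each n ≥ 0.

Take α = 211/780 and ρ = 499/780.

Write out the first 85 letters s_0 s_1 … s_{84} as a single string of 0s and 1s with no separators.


n=0: ⌈(1·211+499)/780⌉ − ⌈(0·211+499)/780⌉ = ⌈710/780⌉ − ⌈499/780⌉ = 1 − 1 = 0
n=1: ⌈(2·211+499)/780⌉ − ⌈(1·211+499)/780⌉ = ⌈921/780⌉ − ⌈710/780⌉ = 2 − 1 = 1
n=2: ⌈(3·211+499)/780⌉ − ⌈(2·211+499)/780⌉ = ⌈1132/780⌉ − ⌈921/780⌉ = 2 − 2 = 0
n=3: ⌈(4·211+499)/780⌉ − ⌈(3·211+499)/780⌉ = ⌈1343/780⌉ − ⌈1132/780⌉ = 2 − 2 = 0
n=4: ⌈(5·211+499)/780⌉ − ⌈(4·211+499)/780⌉ = ⌈1554/780⌉ − ⌈1343/780⌉ = 2 − 2 = 0
n=5: ⌈(6·211+499)/780⌉ − ⌈(5·211+499)/780⌉ = ⌈1765/780⌉ − ⌈1554/780⌉ = 3 − 2 = 1
n=6: ⌈(7·211+499)/780⌉ − ⌈(6·211+499)/780⌉ = ⌈1976/780⌉ − ⌈1765/780⌉ = 3 − 3 = 0
n=7: ⌈(8·211+499)/780⌉ − ⌈(7·211+499)/780⌉ = ⌈2187/780⌉ − ⌈1976/780⌉ = 3 − 3 = 0
n=8: ⌈(9·211+499)/780⌉ − ⌈(8·211+499)/780⌉ = ⌈2398/780⌉ − ⌈2187/780⌉ = 4 − 3 = 1
n=9: ⌈(10·211+499)/780⌉ − ⌈(9·211+499)/780⌉ = ⌈2609/780⌉ − ⌈2398/780⌉ = 4 − 4 = 0
n=10: ⌈(11·211+499)/780⌉ − ⌈(10·211+499)/780⌉ = ⌈2820/780⌉ − ⌈2609/780⌉ = 4 − 4 = 0
n=11: ⌈(12·211+499)/780⌉ − ⌈(11·211+499)/780⌉ = ⌈3031/780⌉ − ⌈2820/780⌉ = 4 − 4 = 0
n=12: ⌈(13·211+499)/780⌉ − ⌈(12·211+499)/780⌉ = ⌈3242/780⌉ − ⌈3031/780⌉ = 5 − 4 = 1
n=13: ⌈(14·211+499)/780⌉ − ⌈(13·211+499)/780⌉ = ⌈3453/780⌉ − ⌈3242/780⌉ = 5 − 5 = 0
n=14: ⌈(15·211+499)/780⌉ − ⌈(14·211+499)/780⌉ = ⌈3664/780⌉ − ⌈3453/780⌉ = 5 − 5 = 0
n=15: ⌈(16·211+499)/780⌉ − ⌈(15·211+499)/780⌉ = ⌈3875/780⌉ − ⌈3664/780⌉ = 5 − 5 = 0
n=16: ⌈(17·211+499)/780⌉ − ⌈(16·211+499)/780⌉ = ⌈4086/780⌉ − ⌈3875/780⌉ = 6 − 5 = 1
n=17: ⌈(18·211+499)/780⌉ − ⌈(17·211+499)/780⌉ = ⌈4297/780⌉ − ⌈4086/780⌉ = 6 − 6 = 0
n=18: ⌈(19·211+499)/780⌉ − ⌈(18·211+499)/780⌉ = ⌈4508/780⌉ − ⌈4297/780⌉ = 6 − 6 = 0
n=19: ⌈(20·211+499)/780⌉ − ⌈(19·211+499)/780⌉ = ⌈4719/780⌉ − ⌈4508/780⌉ = 7 − 6 = 1
n=20: ⌈(21·211+499)/780⌉ − ⌈(20·211+499)/780⌉ = ⌈4930/780⌉ − ⌈4719/780⌉ = 7 − 7 = 0
n=21: ⌈(22·211+499)/780⌉ − ⌈(21·211+499)/780⌉ = ⌈5141/780⌉ − ⌈4930/780⌉ = 7 − 7 = 0
n=22: ⌈(23·211+499)/780⌉ − ⌈(22·211+499)/780⌉ = ⌈5352/780⌉ − ⌈5141/780⌉ = 7 − 7 = 0
n=23: ⌈(24·211+499)/780⌉ − ⌈(23·211+499)/780⌉ = ⌈5563/780⌉ − ⌈5352/780⌉ = 8 − 7 = 1
n=24: ⌈(25·211+499)/780⌉ − ⌈(24·211+499)/780⌉ = ⌈5774/780⌉ − ⌈5563/780⌉ = 8 − 8 = 0
n=25: ⌈(26·211+499)/780⌉ − ⌈(25·211+499)/780⌉ = ⌈5985/780⌉ − ⌈5774/780⌉ = 8 − 8 = 0
n=26: ⌈(27·211+499)/780⌉ − ⌈(26·211+499)/780⌉ = ⌈6196/780⌉ − ⌈5985/780⌉ = 8 − 8 = 0
n=27: ⌈(28·211+499)/780⌉ − ⌈(27·211+499)/780⌉ = ⌈6407/780⌉ − ⌈6196/780⌉ = 9 − 8 = 1
n=28: ⌈(29·211+499)/780⌉ − ⌈(28·211+499)/780⌉ = ⌈6618/780⌉ − ⌈6407/780⌉ = 9 − 9 = 0
n=29: ⌈(30·211+499)/780⌉ − ⌈(29·211+499)/780⌉ = ⌈6829/780⌉ − ⌈6618/780⌉ = 9 − 9 = 0
n=30: ⌈(31·211+499)/780⌉ − ⌈(30·211+499)/780⌉ = ⌈7040/780⌉ − ⌈6829/780⌉ = 10 − 9 = 1
n=31: ⌈(32·211+499)/780⌉ − ⌈(31·211+499)/780⌉ = ⌈7251/780⌉ − ⌈7040/780⌉ = 10 − 10 = 0
n=32: ⌈(33·211+499)/780⌉ − ⌈(32·211+499)/780⌉ = ⌈7462/780⌉ − ⌈7251/780⌉ = 10 − 10 = 0
n=33: ⌈(34·211+499)/780⌉ − ⌈(33·211+499)/780⌉ = ⌈7673/780⌉ − ⌈7462/780⌉ = 10 − 10 = 0
n=34: ⌈(35·211+499)/780⌉ − ⌈(34·211+499)/780⌉ = ⌈7884/780⌉ − ⌈7673/780⌉ = 11 − 10 = 1
n=35: ⌈(36·211+499)/780⌉ − ⌈(35·211+499)/780⌉ = ⌈8095/780⌉ − ⌈7884/780⌉ = 11 − 11 = 0
n=36: ⌈(37·211+499)/780⌉ − ⌈(36·211+499)/780⌉ = ⌈8306/780⌉ − ⌈8095/780⌉ = 11 − 11 = 0
n=37: ⌈(38·211+499)/780⌉ − ⌈(37·211+499)/780⌉ = ⌈8517/780⌉ − ⌈8306/780⌉ = 11 − 11 = 0
n=38: ⌈(39·211+499)/780⌉ − ⌈(38·211+499)/780⌉ = ⌈8728/780⌉ − ⌈8517/780⌉ = 12 − 11 = 1
n=39: ⌈(40·211+499)/780⌉ − ⌈(39·211+499)/780⌉ = ⌈8939/780⌉ − ⌈8728/780⌉ = 12 − 12 = 0
n=40: ⌈(41·211+499)/780⌉ − ⌈(40·211+499)/780⌉ = ⌈9150/780⌉ − ⌈8939/780⌉ = 12 − 12 = 0
n=41: ⌈(42·211+499)/780⌉ − ⌈(41·211+499)/780⌉ = ⌈9361/780⌉ − ⌈9150/780⌉ = 13 − 12 = 1
n=42: ⌈(43·211+499)/780⌉ − ⌈(42·211+499)/780⌉ = ⌈9572/780⌉ − ⌈9361/780⌉ = 13 − 13 = 0
n=43: ⌈(44·211+499)/780⌉ − ⌈(43·211+499)/780⌉ = ⌈9783/780⌉ − ⌈9572/780⌉ = 13 − 13 = 0
n=44: ⌈(45·211+499)/780⌉ − ⌈(44·211+499)/780⌉ = ⌈9994/780⌉ − ⌈9783/780⌉ = 13 − 13 = 0
n=45: ⌈(46·211+499)/780⌉ − ⌈(45·211+499)/780⌉ = ⌈10205/780⌉ − ⌈9994/780⌉ = 14 − 13 = 1
n=46: ⌈(47·211+499)/780⌉ − ⌈(46·211+499)/780⌉ = ⌈10416/780⌉ − ⌈10205/780⌉ = 14 − 14 = 0
n=47: ⌈(48·211+499)/780⌉ − ⌈(47·211+499)/780⌉ = ⌈10627/780⌉ − ⌈10416/780⌉ = 14 − 14 = 0
n=48: ⌈(49·211+499)/780⌉ − ⌈(48·211+499)/780⌉ = ⌈10838/780⌉ − ⌈10627/780⌉ = 14 − 14 = 0
n=49: ⌈(50·211+499)/780⌉ − ⌈(49·211+499)/780⌉ = ⌈11049/780⌉ − ⌈10838/780⌉ = 15 − 14 = 1
n=50: ⌈(51·211+499)/780⌉ − ⌈(50·211+499)/780⌉ = ⌈11260/780⌉ − ⌈11049/780⌉ = 15 − 15 = 0
n=51: ⌈(52·211+499)/780⌉ − ⌈(51·211+499)/780⌉ = ⌈11471/780⌉ − ⌈11260/780⌉ = 15 − 15 = 0
n=52: ⌈(53·211+499)/780⌉ − ⌈(52·211+499)/780⌉ = ⌈11682/780⌉ − ⌈11471/780⌉ = 15 − 15 = 0
n=53: ⌈(54·211+499)/780⌉ − ⌈(53·211+499)/780⌉ = ⌈11893/780⌉ − ⌈11682/780⌉ = 16 − 15 = 1
n=54: ⌈(55·211+499)/780⌉ − ⌈(54·211+499)/780⌉ = ⌈12104/780⌉ − ⌈11893/780⌉ = 16 − 16 = 0
n=55: ⌈(56·211+499)/780⌉ − ⌈(55·211+499)/780⌉ = ⌈12315/780⌉ − ⌈12104/780⌉ = 16 − 16 = 0
n=56: ⌈(57·211+499)/780⌉ − ⌈(56·211+499)/780⌉ = ⌈12526/780⌉ − ⌈12315/780⌉ = 17 − 16 = 1
n=57: ⌈(58·211+499)/780⌉ − ⌈(57·211+499)/780⌉ = ⌈12737/780⌉ − ⌈12526/780⌉ = 17 − 17 = 0
n=58: ⌈(59·211+499)/780⌉ − ⌈(58·211+499)/780⌉ = ⌈12948/780⌉ − ⌈12737/780⌉ = 17 − 17 = 0
n=59: ⌈(60·211+499)/780⌉ − ⌈(59·211+499)/780⌉ = ⌈13159/780⌉ − ⌈12948/780⌉ = 17 − 17 = 0
n=60: ⌈(61·211+499)/780⌉ − ⌈(60·211+499)/780⌉ = ⌈13370/780⌉ − ⌈13159/780⌉ = 18 − 17 = 1
n=61: ⌈(62·211+499)/780⌉ − ⌈(61·211+499)/780⌉ = ⌈13581/780⌉ − ⌈13370/780⌉ = 18 − 18 = 0
n=62: ⌈(63·211+499)/780⌉ − ⌈(62·211+499)/780⌉ = ⌈13792/780⌉ − ⌈13581/780⌉ = 18 − 18 = 0
n=63: ⌈(64·211+499)/780⌉ − ⌈(63·211+499)/780⌉ = ⌈14003/780⌉ − ⌈13792/780⌉ = 18 − 18 = 0
n=64: ⌈(65·211+499)/780⌉ − ⌈(64·211+499)/780⌉ = ⌈14214/780⌉ − ⌈14003/780⌉ = 19 − 18 = 1
n=65: ⌈(66·211+499)/780⌉ − ⌈(65·211+499)/780⌉ = ⌈14425/780⌉ − ⌈14214/780⌉ = 19 − 19 = 0
n=66: ⌈(67·211+499)/780⌉ − ⌈(66·211+499)/780⌉ = ⌈14636/780⌉ − ⌈14425/780⌉ = 19 − 19 = 0
n=67: ⌈(68·211+499)/780⌉ − ⌈(67·211+499)/780⌉ = ⌈14847/780⌉ − ⌈14636/780⌉ = 20 − 19 = 1
n=68: ⌈(69·211+499)/780⌉ − ⌈(68·211+499)/780⌉ = ⌈15058/780⌉ − ⌈14847/780⌉ = 20 − 20 = 0
n=69: ⌈(70·211+499)/780⌉ − ⌈(69·211+499)/780⌉ = ⌈15269/780⌉ − ⌈15058/780⌉ = 20 − 20 = 0
n=70: ⌈(71·211+499)/780⌉ − ⌈(70·211+499)/780⌉ = ⌈15480/780⌉ − ⌈15269/780⌉ = 20 − 20 = 0
n=71: ⌈(72·211+499)/780⌉ − ⌈(71·211+499)/780⌉ = ⌈15691/780⌉ − ⌈15480/780⌉ = 21 − 20 = 1
n=72: ⌈(73·211+499)/780⌉ − ⌈(72·211+499)/780⌉ = ⌈15902/780⌉ − ⌈15691/780⌉ = 21 − 21 = 0
n=73: ⌈(74·211+499)/780⌉ − ⌈(73·211+499)/780⌉ = ⌈16113/780⌉ − ⌈15902/780⌉ = 21 − 21 = 0
n=74: ⌈(75·211+499)/780⌉ − ⌈(74·211+499)/780⌉ = ⌈16324/780⌉ − ⌈16113/780⌉ = 21 − 21 = 0
n=75: ⌈(76·211+499)/780⌉ − ⌈(75·211+499)/780⌉ = ⌈16535/780⌉ − ⌈16324/780⌉ = 22 − 21 = 1
n=76: ⌈(77·211+499)/780⌉ − ⌈(76·211+499)/780⌉ = ⌈16746/780⌉ − ⌈16535/780⌉ = 22 − 22 = 0
n=77: ⌈(78·211+499)/780⌉ − ⌈(77·211+499)/780⌉ = ⌈16957/780⌉ − ⌈16746/780⌉ = 22 − 22 = 0
n=78: ⌈(79·211+499)/780⌉ − ⌈(78·211+499)/780⌉ = ⌈17168/780⌉ − ⌈16957/780⌉ = 23 − 22 = 1
n=79: ⌈(80·211+499)/780⌉ − ⌈(79·211+499)/780⌉ = ⌈17379/780⌉ − ⌈17168/780⌉ = 23 − 23 = 0
n=80: ⌈(81·211+499)/780⌉ − ⌈(80·211+499)/780⌉ = ⌈17590/780⌉ − ⌈17379/780⌉ = 23 − 23 = 0
n=81: ⌈(82·211+499)/780⌉ − ⌈(81·211+499)/780⌉ = ⌈17801/780⌉ − ⌈17590/780⌉ = 23 − 23 = 0
n=82: ⌈(83·211+499)/780⌉ − ⌈(82·211+499)/780⌉ = ⌈18012/780⌉ − ⌈17801/780⌉ = 24 − 23 = 1
n=83: ⌈(84·211+499)/780⌉ − ⌈(83·211+499)/780⌉ = ⌈18223/780⌉ − ⌈18012/780⌉ = 24 − 24 = 0
n=84: ⌈(85·211+499)/780⌉ − ⌈(84·211+499)/780⌉ = ⌈18434/780⌉ − ⌈18223/780⌉ = 24 − 24 = 0

0100010010001000100100010001001000100010010001000100010010001000100100010001001000100


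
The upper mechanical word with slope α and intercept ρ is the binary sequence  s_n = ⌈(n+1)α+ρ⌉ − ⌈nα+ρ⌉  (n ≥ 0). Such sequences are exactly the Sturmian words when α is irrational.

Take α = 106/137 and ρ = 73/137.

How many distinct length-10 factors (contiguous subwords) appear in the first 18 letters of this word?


9

t_n = ⌈(n·106+73)/137⌉ for n = 0 … 18:
  n=0…9: ⌈73/137⌉=1 ⌈179/137⌉=2 ⌈285/137⌉=3 ⌈391/137⌉=3 ⌈497/137⌉=4 ⌈603/137⌉=5 ⌈709/137⌉=6 ⌈815/137⌉=6 ⌈921/137⌉=7 ⌈1027/137⌉=8
  n=10…18: ⌈1133/137⌉=9 ⌈1239/137⌉=10 ⌈1345/137⌉=10 ⌈1451/137⌉=11 ⌈1557/137⌉=12 ⌈1663/137⌉=13 ⌈1769/137⌉=13 ⌈1875/137⌉=14 ⌈1981/137⌉=15
s_n = t_(n+1) − t_n for n = 0 … 17 gives
prefix = 110111011110111011
slide a length-10 window over [0..9] … [8..17] (9 windows); first occurrence of each distinct factor:
  [  0..  9] 1101110111
  [  1.. 10] 1011101111
  [  2.. 11] 0111011110
  [  3.. 12] 1110111101
  [  4.. 13] 1101111011
  [  5.. 14] 1011110111
  [  6.. 15] 0111101110
  [  7.. 16] 1111011101
  [  8.. 17] 1110111011
distinct factors: {0111011110, 0111101110, 1011101111, 1011110111, 1101110111, 1101111011, 1110111011, 1110111101, 1111011101}
count = 9  (Sturmian bound for length 10 is 11)


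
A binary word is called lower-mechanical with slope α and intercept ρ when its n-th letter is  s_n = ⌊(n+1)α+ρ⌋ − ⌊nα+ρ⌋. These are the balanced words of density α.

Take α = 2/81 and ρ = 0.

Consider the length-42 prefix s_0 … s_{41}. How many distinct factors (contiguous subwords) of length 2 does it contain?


t_n = ⌊(n·2)/81⌋ for n = 0 … 42:
  n=0…9: ⌊0/81⌋=0 ⌊2/81⌋=0 ⌊4/81⌋=0 ⌊6/81⌋=0 ⌊8/81⌋=0 ⌊10/81⌋=0 ⌊12/81⌋=0 ⌊14/81⌋=0 ⌊16/81⌋=0 ⌊18/81⌋=0
  n=10…19: ⌊20/81⌋=0 ⌊22/81⌋=0 ⌊24/81⌋=0 ⌊26/81⌋=0 ⌊28/81⌋=0 ⌊30/81⌋=0 ⌊32/81⌋=0 ⌊34/81⌋=0 ⌊36/81⌋=0 ⌊38/81⌋=0
  n=20…29: ⌊40/81⌋=0 ⌊42/81⌋=0 ⌊44/81⌋=0 ⌊46/81⌋=0 ⌊48/81⌋=0 ⌊50/81⌋=0 ⌊52/81⌋=0 ⌊54/81⌋=0 ⌊56/81⌋=0 ⌊58/81⌋=0
  n=30…39: ⌊60/81⌋=0 ⌊62/81⌋=0 ⌊64/81⌋=0 ⌊66/81⌋=0 ⌊68/81⌋=0 ⌊70/81⌋=0 ⌊72/81⌋=0 ⌊74/81⌋=0 ⌊76/81⌋=0 ⌊78/81⌋=0
  n=40…42: ⌊80/81⌋=0 ⌊82/81⌋=1 ⌊84/81⌋=1
s_n = t_(n+1) − t_n for n = 0 … 41 gives
prefix = 000000000000000000000000000000000000000010
slide a length-2 window over [0..1] … [40..41] (41 windows); first occurrence of each distinct factor:
  [  0..  1] 00
  [ 39.. 40] 01
  [ 40.. 41] 10
  (the other 38 windows repeat one of these)
distinct factors: {00, 01, 10}
count = 3  (Sturmian bound for length 2 is 3)

3


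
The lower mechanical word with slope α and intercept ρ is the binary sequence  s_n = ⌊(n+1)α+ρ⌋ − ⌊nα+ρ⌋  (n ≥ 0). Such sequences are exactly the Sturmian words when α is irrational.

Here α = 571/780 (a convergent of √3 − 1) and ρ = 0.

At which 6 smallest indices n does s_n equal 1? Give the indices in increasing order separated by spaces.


1 2 4 5 6 8

n=0: ⌊571/780⌋−⌊0/780⌋ = 0−0 = 0
n=1: ⌊1142/780⌋−⌊571/780⌋ = 1−0 = 1  ← one
n=2: ⌊1713/780⌋−⌊1142/780⌋ = 2−1 = 1  ← one
n=3: ⌊2284/780⌋−⌊1713/780⌋ = 2−2 = 0
n=4: ⌊2855/780⌋−⌊2284/780⌋ = 3−2 = 1  ← one
n=5: ⌊3426/780⌋−⌊2855/780⌋ = 4−3 = 1  ← one
n=6: ⌊3997/780⌋−⌊3426/780⌋ = 5−4 = 1  ← one
n=7: ⌊4568/780⌋−⌊3997/780⌋ = 5−5 = 0
n=8: ⌊5139/780⌋−⌊4568/780⌋ = 6−5 = 1  ← one
positions of the first 6 ones: 1 2 4 5 6 8


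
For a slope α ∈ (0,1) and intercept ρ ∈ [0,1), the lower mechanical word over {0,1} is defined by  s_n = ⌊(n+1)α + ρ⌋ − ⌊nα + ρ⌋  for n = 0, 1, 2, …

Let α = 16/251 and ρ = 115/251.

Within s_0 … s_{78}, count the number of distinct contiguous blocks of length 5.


t_n = ⌊(n·16+115)/251⌋ for n = 0 … 79:
  n=0…9: ⌊115/251⌋=0 ⌊131/251⌋=0 ⌊147/251⌋=0 ⌊163/251⌋=0 ⌊179/251⌋=0 ⌊195/251⌋=0 ⌊211/251⌋=0 ⌊227/251⌋=0 ⌊243/251⌋=0 ⌊259/251⌋=1
  n=10…19: ⌊275/251⌋=1 ⌊291/251⌋=1 ⌊307/251⌋=1 ⌊323/251⌋=1 ⌊339/251⌋=1 ⌊355/251⌋=1 ⌊371/251⌋=1 ⌊387/251⌋=1 ⌊403/251⌋=1 ⌊419/251⌋=1
  n=20…29: ⌊435/251⌋=1 ⌊451/251⌋=1 ⌊467/251⌋=1 ⌊483/251⌋=1 ⌊499/251⌋=1 ⌊515/251⌋=2 ⌊531/251⌋=2 ⌊547/251⌋=2 ⌊563/251⌋=2 ⌊579/251⌋=2
  n=30…39: ⌊595/251⌋=2 ⌊611/251⌋=2 ⌊627/251⌋=2 ⌊643/251⌋=2 ⌊659/251⌋=2 ⌊675/251⌋=2 ⌊691/251⌋=2 ⌊707/251⌋=2 ⌊723/251⌋=2 ⌊739/251⌋=2
  n=40…49: ⌊755/251⌋=3 ⌊771/251⌋=3 ⌊787/251⌋=3 ⌊803/251⌋=3 ⌊819/251⌋=3 ⌊835/251⌋=3 ⌊851/251⌋=3 ⌊867/251⌋=3 ⌊883/251⌋=3 ⌊899/251⌋=3
  n=50…59: ⌊915/251⌋=3 ⌊931/251⌋=3 ⌊947/251⌋=3 ⌊963/251⌋=3 ⌊979/251⌋=3 ⌊995/251⌋=3 ⌊1011/251⌋=4 ⌊1027/251⌋=4 ⌊1043/251⌋=4 ⌊1059/251⌋=4
  n=60…69: ⌊1075/251⌋=4 ⌊1091/251⌋=4 ⌊1107/251⌋=4 ⌊1123/251⌋=4 ⌊1139/251⌋=4 ⌊1155/251⌋=4 ⌊1171/251⌋=4 ⌊1187/251⌋=4 ⌊1203/251⌋=4 ⌊1219/251⌋=4
  n=70…79: ⌊1235/251⌋=4 ⌊1251/251⌋=4 ⌊1267/251⌋=5 ⌊1283/251⌋=5 ⌊1299/251⌋=5 ⌊1315/251⌋=5 ⌊1331/251⌋=5 ⌊1347/251⌋=5 ⌊1363/251⌋=5 ⌊1379/251⌋=5
s_n = t_(n+1) − t_n for n = 0 … 78 gives
prefix = 0000000010000000000000001000000000000001000000000000000100000000000000010000000
slide a length-5 window over [0..4] … [74..78] (75 windows); first occurrence of each distinct factor:
  [  0..  4] 00000
  [  4..  8] 00001
  [  5..  9] 00010
  [  6.. 10] 00100
  [  7.. 11] 01000
  [  8.. 12] 10000
  (the other 69 windows repeat one of these)
distinct factors: {00000, 00001, 00010, 00100, 01000, 10000}
count = 6  (Sturmian bound for length 5 is 6)

6


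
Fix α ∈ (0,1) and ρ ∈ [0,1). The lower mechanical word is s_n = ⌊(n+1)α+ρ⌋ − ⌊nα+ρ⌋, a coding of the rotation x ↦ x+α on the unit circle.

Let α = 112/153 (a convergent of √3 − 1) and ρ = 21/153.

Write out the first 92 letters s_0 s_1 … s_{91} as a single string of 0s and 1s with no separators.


n=0: ⌊(1·112+21)/153⌋ − ⌊(0·112+21)/153⌋ = ⌊133/153⌋ − ⌊21/153⌋ = 0 − 0 = 0
n=1: ⌊(2·112+21)/153⌋ − ⌊(1·112+21)/153⌋ = ⌊245/153⌋ − ⌊133/153⌋ = 1 − 0 = 1
n=2: ⌊(3·112+21)/153⌋ − ⌊(2·112+21)/153⌋ = ⌊357/153⌋ − ⌊245/153⌋ = 2 − 1 = 1
n=3: ⌊(4·112+21)/153⌋ − ⌊(3·112+21)/153⌋ = ⌊469/153⌋ − ⌊357/153⌋ = 3 − 2 = 1
n=4: ⌊(5·112+21)/153⌋ − ⌊(4·112+21)/153⌋ = ⌊581/153⌋ − ⌊469/153⌋ = 3 − 3 = 0
n=5: ⌊(6·112+21)/153⌋ − ⌊(5·112+21)/153⌋ = ⌊693/153⌋ − ⌊581/153⌋ = 4 − 3 = 1
n=6: ⌊(7·112+21)/153⌋ − ⌊(6·112+21)/153⌋ = ⌊805/153⌋ − ⌊693/153⌋ = 5 − 4 = 1
n=7: ⌊(8·112+21)/153⌋ − ⌊(7·112+21)/153⌋ = ⌊917/153⌋ − ⌊805/153⌋ = 5 − 5 = 0
n=8: ⌊(9·112+21)/153⌋ − ⌊(8·112+21)/153⌋ = ⌊1029/153⌋ − ⌊917/153⌋ = 6 − 5 = 1
n=9: ⌊(10·112+21)/153⌋ − ⌊(9·112+21)/153⌋ = ⌊1141/153⌋ − ⌊1029/153⌋ = 7 − 6 = 1
n=10: ⌊(11·112+21)/153⌋ − ⌊(10·112+21)/153⌋ = ⌊1253/153⌋ − ⌊1141/153⌋ = 8 − 7 = 1
n=11: ⌊(12·112+21)/153⌋ − ⌊(11·112+21)/153⌋ = ⌊1365/153⌋ − ⌊1253/153⌋ = 8 − 8 = 0
n=12: ⌊(13·112+21)/153⌋ − ⌊(12·112+21)/153⌋ = ⌊1477/153⌋ − ⌊1365/153⌋ = 9 − 8 = 1
n=13: ⌊(14·112+21)/153⌋ − ⌊(13·112+21)/153⌋ = ⌊1589/153⌋ − ⌊1477/153⌋ = 10 − 9 = 1
n=14: ⌊(15·112+21)/153⌋ − ⌊(14·112+21)/153⌋ = ⌊1701/153⌋ − ⌊1589/153⌋ = 11 − 10 = 1
n=15: ⌊(16·112+21)/153⌋ − ⌊(15·112+21)/153⌋ = ⌊1813/153⌋ − ⌊1701/153⌋ = 11 − 11 = 0
n=16: ⌊(17·112+21)/153⌋ − ⌊(16·112+21)/153⌋ = ⌊1925/153⌋ − ⌊1813/153⌋ = 12 − 11 = 1
n=17: ⌊(18·112+21)/153⌋ − ⌊(17·112+21)/153⌋ = ⌊2037/153⌋ − ⌊1925/153⌋ = 13 − 12 = 1
n=18: ⌊(19·112+21)/153⌋ − ⌊(18·112+21)/153⌋ = ⌊2149/153⌋ − ⌊2037/153⌋ = 14 − 13 = 1
n=19: ⌊(20·112+21)/153⌋ − ⌊(19·112+21)/153⌋ = ⌊2261/153⌋ − ⌊2149/153⌋ = 14 − 14 = 0
n=20: ⌊(21·112+21)/153⌋ − ⌊(20·112+21)/153⌋ = ⌊2373/153⌋ − ⌊2261/153⌋ = 15 − 14 = 1
n=21: ⌊(22·112+21)/153⌋ − ⌊(21·112+21)/153⌋ = ⌊2485/153⌋ − ⌊2373/153⌋ = 16 − 15 = 1
n=22: ⌊(23·112+21)/153⌋ − ⌊(22·112+21)/153⌋ = ⌊2597/153⌋ − ⌊2485/153⌋ = 16 − 16 = 0
n=23: ⌊(24·112+21)/153⌋ − ⌊(23·112+21)/153⌋ = ⌊2709/153⌋ − ⌊2597/153⌋ = 17 − 16 = 1
n=24: ⌊(25·112+21)/153⌋ − ⌊(24·112+21)/153⌋ = ⌊2821/153⌋ − ⌊2709/153⌋ = 18 − 17 = 1
n=25: ⌊(26·112+21)/153⌋ − ⌊(25·112+21)/153⌋ = ⌊2933/153⌋ − ⌊2821/153⌋ = 19 − 18 = 1
n=26: ⌊(27·112+21)/153⌋ − ⌊(26·112+21)/153⌋ = ⌊3045/153⌋ − ⌊2933/153⌋ = 19 − 19 = 0
n=27: ⌊(28·112+21)/153⌋ − ⌊(27·112+21)/153⌋ = ⌊3157/153⌋ − ⌊3045/153⌋ = 20 − 19 = 1
n=28: ⌊(29·112+21)/153⌋ − ⌊(28·112+21)/153⌋ = ⌊3269/153⌋ − ⌊3157/153⌋ = 21 − 20 = 1
n=29: ⌊(30·112+21)/153⌋ − ⌊(29·112+21)/153⌋ = ⌊3381/153⌋ − ⌊3269/153⌋ = 22 − 21 = 1
n=30: ⌊(31·112+21)/153⌋ − ⌊(30·112+21)/153⌋ = ⌊3493/153⌋ − ⌊3381/153⌋ = 22 − 22 = 0
n=31: ⌊(32·112+21)/153⌋ − ⌊(31·112+21)/153⌋ = ⌊3605/153⌋ − ⌊3493/153⌋ = 23 − 22 = 1
n=32: ⌊(33·112+21)/153⌋ − ⌊(32·112+21)/153⌋ = ⌊3717/153⌋ − ⌊3605/153⌋ = 24 − 23 = 1
n=33: ⌊(34·112+21)/153⌋ − ⌊(33·112+21)/153⌋ = ⌊3829/153⌋ − ⌊3717/153⌋ = 25 − 24 = 1
n=34: ⌊(35·112+21)/153⌋ − ⌊(34·112+21)/153⌋ = ⌊3941/153⌋ − ⌊3829/153⌋ = 25 − 25 = 0
n=35: ⌊(36·112+21)/153⌋ − ⌊(35·112+21)/153⌋ = ⌊4053/153⌋ − ⌊3941/153⌋ = 26 − 25 = 1
n=36: ⌊(37·112+21)/153⌋ − ⌊(36·112+21)/153⌋ = ⌊4165/153⌋ − ⌊4053/153⌋ = 27 − 26 = 1
n=37: ⌊(38·112+21)/153⌋ − ⌊(37·112+21)/153⌋ = ⌊4277/153⌋ − ⌊4165/153⌋ = 27 − 27 = 0
n=38: ⌊(39·112+21)/153⌋ − ⌊(38·112+21)/153⌋ = ⌊4389/153⌋ − ⌊4277/153⌋ = 28 − 27 = 1
n=39: ⌊(40·112+21)/153⌋ − ⌊(39·112+21)/153⌋ = ⌊4501/153⌋ − ⌊4389/153⌋ = 29 − 28 = 1
n=40: ⌊(41·112+21)/153⌋ − ⌊(40·112+21)/153⌋ = ⌊4613/153⌋ − ⌊4501/153⌋ = 30 − 29 = 1
n=41: ⌊(42·112+21)/153⌋ − ⌊(41·112+21)/153⌋ = ⌊4725/153⌋ − ⌊4613/153⌋ = 30 − 30 = 0
n=42: ⌊(43·112+21)/153⌋ − ⌊(42·112+21)/153⌋ = ⌊4837/153⌋ − ⌊4725/153⌋ = 31 − 30 = 1
n=43: ⌊(44·112+21)/153⌋ − ⌊(43·112+21)/153⌋ = ⌊4949/153⌋ − ⌊4837/153⌋ = 32 − 31 = 1
n=44: ⌊(45·112+21)/153⌋ − ⌊(44·112+21)/153⌋ = ⌊5061/153⌋ − ⌊4949/153⌋ = 33 − 32 = 1
n=45: ⌊(46·112+21)/153⌋ − ⌊(45·112+21)/153⌋ = ⌊5173/153⌋ − ⌊5061/153⌋ = 33 − 33 = 0
n=46: ⌊(47·112+21)/153⌋ − ⌊(46·112+21)/153⌋ = ⌊5285/153⌋ − ⌊5173/153⌋ = 34 − 33 = 1
n=47: ⌊(48·112+21)/153⌋ − ⌊(47·112+21)/153⌋ = ⌊5397/153⌋ − ⌊5285/153⌋ = 35 − 34 = 1
n=48: ⌊(49·112+21)/153⌋ − ⌊(48·112+21)/153⌋ = ⌊5509/153⌋ − ⌊5397/153⌋ = 36 − 35 = 1
n=49: ⌊(50·112+21)/153⌋ − ⌊(49·112+21)/153⌋ = ⌊5621/153⌋ − ⌊5509/153⌋ = 36 − 36 = 0
n=50: ⌊(51·112+21)/153⌋ − ⌊(50·112+21)/153⌋ = ⌊5733/153⌋ − ⌊5621/153⌋ = 37 − 36 = 1
n=51: ⌊(52·112+21)/153⌋ − ⌊(51·112+21)/153⌋ = ⌊5845/153⌋ − ⌊5733/153⌋ = 38 − 37 = 1
n=52: ⌊(53·112+21)/153⌋ − ⌊(52·112+21)/153⌋ = ⌊5957/153⌋ − ⌊5845/153⌋ = 38 − 38 = 0
n=53: ⌊(54·112+21)/153⌋ − ⌊(53·112+21)/153⌋ = ⌊6069/153⌋ − ⌊5957/153⌋ = 39 − 38 = 1
n=54: ⌊(55·112+21)/153⌋ − ⌊(54·112+21)/153⌋ = ⌊6181/153⌋ − ⌊6069/153⌋ = 40 − 39 = 1
n=55: ⌊(56·112+21)/153⌋ − ⌊(55·112+21)/153⌋ = ⌊6293/153⌋ − ⌊6181/153⌋ = 41 − 40 = 1
n=56: ⌊(57·112+21)/153⌋ − ⌊(56·112+21)/153⌋ = ⌊6405/153⌋ − ⌊6293/153⌋ = 41 − 41 = 0
n=57: ⌊(58·112+21)/153⌋ − ⌊(57·112+21)/153⌋ = ⌊6517/153⌋ − ⌊6405/153⌋ = 42 − 41 = 1
n=58: ⌊(59·112+21)/153⌋ − ⌊(58·112+21)/153⌋ = ⌊6629/153⌋ − ⌊6517/153⌋ = 43 − 42 = 1
n=59: ⌊(60·112+21)/153⌋ − ⌊(59·112+21)/153⌋ = ⌊6741/153⌋ − ⌊6629/153⌋ = 44 − 43 = 1
n=60: ⌊(61·112+21)/153⌋ − ⌊(60·112+21)/153⌋ = ⌊6853/153⌋ − ⌊6741/153⌋ = 44 − 44 = 0
n=61: ⌊(62·112+21)/153⌋ − ⌊(61·112+21)/153⌋ = ⌊6965/153⌋ − ⌊6853/153⌋ = 45 − 44 = 1
n=62: ⌊(63·112+21)/153⌋ − ⌊(62·112+21)/153⌋ = ⌊7077/153⌋ − ⌊6965/153⌋ = 46 − 45 = 1
n=63: ⌊(64·112+21)/153⌋ − ⌊(63·112+21)/153⌋ = ⌊7189/153⌋ − ⌊7077/153⌋ = 46 − 46 = 0
n=64: ⌊(65·112+21)/153⌋ − ⌊(64·112+21)/153⌋ = ⌊7301/153⌋ − ⌊7189/153⌋ = 47 − 46 = 1
n=65: ⌊(66·112+21)/153⌋ − ⌊(65·112+21)/153⌋ = ⌊7413/153⌋ − ⌊7301/153⌋ = 48 − 47 = 1
n=66: ⌊(67·112+21)/153⌋ − ⌊(66·112+21)/153⌋ = ⌊7525/153⌋ − ⌊7413/153⌋ = 49 − 48 = 1
n=67: ⌊(68·112+21)/153⌋ − ⌊(67·112+21)/153⌋ = ⌊7637/153⌋ − ⌊7525/153⌋ = 49 − 49 = 0
n=68: ⌊(69·112+21)/153⌋ − ⌊(68·112+21)/153⌋ = ⌊7749/153⌋ − ⌊7637/153⌋ = 50 − 49 = 1
n=69: ⌊(70·112+21)/153⌋ − ⌊(69·112+21)/153⌋ = ⌊7861/153⌋ − ⌊7749/153⌋ = 51 − 50 = 1
n=70: ⌊(71·112+21)/153⌋ − ⌊(70·112+21)/153⌋ = ⌊7973/153⌋ − ⌊7861/153⌋ = 52 − 51 = 1
n=71: ⌊(72·112+21)/153⌋ − ⌊(71·112+21)/153⌋ = ⌊8085/153⌋ − ⌊7973/153⌋ = 52 − 52 = 0
n=72: ⌊(73·112+21)/153⌋ − ⌊(72·112+21)/153⌋ = ⌊8197/153⌋ − ⌊8085/153⌋ = 53 − 52 = 1
n=73: ⌊(74·112+21)/153⌋ − ⌊(73·112+21)/153⌋ = ⌊8309/153⌋ − ⌊8197/153⌋ = 54 − 53 = 1
n=74: ⌊(75·112+21)/153⌋ − ⌊(74·112+21)/153⌋ = ⌊8421/153⌋ − ⌊8309/153⌋ = 55 − 54 = 1
n=75: ⌊(76·112+21)/153⌋ − ⌊(75·112+21)/153⌋ = ⌊8533/153⌋ − ⌊8421/153⌋ = 55 − 55 = 0
n=76: ⌊(77·112+21)/153⌋ − ⌊(76·112+21)/153⌋ = ⌊8645/153⌋ − ⌊8533/153⌋ = 56 − 55 = 1
n=77: ⌊(78·112+21)/153⌋ − ⌊(77·112+21)/153⌋ = ⌊8757/153⌋ − ⌊8645/153⌋ = 57 − 56 = 1
n=78: ⌊(79·112+21)/153⌋ − ⌊(78·112+21)/153⌋ = ⌊8869/153⌋ − ⌊8757/153⌋ = 57 − 57 = 0
n=79: ⌊(80·112+21)/153⌋ − ⌊(79·112+21)/153⌋ = ⌊8981/153⌋ − ⌊8869/153⌋ = 58 − 57 = 1
n=80: ⌊(81·112+21)/153⌋ − ⌊(80·112+21)/153⌋ = ⌊9093/153⌋ − ⌊8981/153⌋ = 59 − 58 = 1
n=81: ⌊(82·112+21)/153⌋ − ⌊(81·112+21)/153⌋ = ⌊9205/153⌋ − ⌊9093/153⌋ = 60 − 59 = 1
n=82: ⌊(83·112+21)/153⌋ − ⌊(82·112+21)/153⌋ = ⌊9317/153⌋ − ⌊9205/153⌋ = 60 − 60 = 0
n=83: ⌊(84·112+21)/153⌋ − ⌊(83·112+21)/153⌋ = ⌊9429/153⌋ − ⌊9317/153⌋ = 61 − 60 = 1
n=84: ⌊(85·112+21)/153⌋ − ⌊(84·112+21)/153⌋ = ⌊9541/153⌋ − ⌊9429/153⌋ = 62 − 61 = 1
n=85: ⌊(86·112+21)/153⌋ − ⌊(85·112+21)/153⌋ = ⌊9653/153⌋ − ⌊9541/153⌋ = 63 − 62 = 1
n=86: ⌊(87·112+21)/153⌋ − ⌊(86·112+21)/153⌋ = ⌊9765/153⌋ − ⌊9653/153⌋ = 63 − 63 = 0
n=87: ⌊(88·112+21)/153⌋ − ⌊(87·112+21)/153⌋ = ⌊9877/153⌋ − ⌊9765/153⌋ = 64 − 63 = 1
n=88: ⌊(89·112+21)/153⌋ − ⌊(88·112+21)/153⌋ = ⌊9989/153⌋ − ⌊9877/153⌋ = 65 − 64 = 1
n=89: ⌊(90·112+21)/153⌋ − ⌊(89·112+21)/153⌋ = ⌊10101/153⌋ − ⌊9989/153⌋ = 66 − 65 = 1
n=90: ⌊(91·112+21)/153⌋ − ⌊(90·112+21)/153⌋ = ⌊10213/153⌋ − ⌊10101/153⌋ = 66 − 66 = 0
n=91: ⌊(92·112+21)/153⌋ − ⌊(91·112+21)/153⌋ = ⌊10325/153⌋ − ⌊10213/153⌋ = 67 − 66 = 1

01110110111011101110110111011101110110111011101110110111011101101110111011101101110111011101


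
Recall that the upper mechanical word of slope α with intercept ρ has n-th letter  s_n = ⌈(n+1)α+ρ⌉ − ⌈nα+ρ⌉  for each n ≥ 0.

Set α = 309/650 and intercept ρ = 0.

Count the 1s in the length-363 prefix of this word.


173

#1s = Σ_{n=0}^{362} s_n = Σ_{n=0}^{362} (⌈(n+1)α+ρ⌉ − ⌈nα+ρ⌉)
the sum telescopes: every ⌈nα+ρ⌉ with 0 < n < 363 appears once with + and once with −, leaving ⌈363α+ρ⌉ − ⌈0·α+ρ⌉
363α + ρ = (363·309) / 650 = 112167/650
ρ = 0/650
⌈112167/650⌉ = 173,  ⌈0/650⌉ = 0
#1s = 173 − 0 = 173


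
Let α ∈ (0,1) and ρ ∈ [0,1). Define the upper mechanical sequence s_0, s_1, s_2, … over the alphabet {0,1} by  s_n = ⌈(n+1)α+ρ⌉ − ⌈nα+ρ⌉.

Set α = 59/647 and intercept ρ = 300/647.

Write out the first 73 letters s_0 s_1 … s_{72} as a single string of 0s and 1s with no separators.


n=0: ⌈(1·59+300)/647⌉ − ⌈(0·59+300)/647⌉ = ⌈359/647⌉ − ⌈300/647⌉ = 1 − 1 = 0
n=1: ⌈(2·59+300)/647⌉ − ⌈(1·59+300)/647⌉ = ⌈418/647⌉ − ⌈359/647⌉ = 1 − 1 = 0
n=2: ⌈(3·59+300)/647⌉ − ⌈(2·59+300)/647⌉ = ⌈477/647⌉ − ⌈418/647⌉ = 1 − 1 = 0
n=3: ⌈(4·59+300)/647⌉ − ⌈(3·59+300)/647⌉ = ⌈536/647⌉ − ⌈477/647⌉ = 1 − 1 = 0
n=4: ⌈(5·59+300)/647⌉ − ⌈(4·59+300)/647⌉ = ⌈595/647⌉ − ⌈536/647⌉ = 1 − 1 = 0
n=5: ⌈(6·59+300)/647⌉ − ⌈(5·59+300)/647⌉ = ⌈654/647⌉ − ⌈595/647⌉ = 2 − 1 = 1
n=6: ⌈(7·59+300)/647⌉ − ⌈(6·59+300)/647⌉ = ⌈713/647⌉ − ⌈654/647⌉ = 2 − 2 = 0
n=7: ⌈(8·59+300)/647⌉ − ⌈(7·59+300)/647⌉ = ⌈772/647⌉ − ⌈713/647⌉ = 2 − 2 = 0
n=8: ⌈(9·59+300)/647⌉ − ⌈(8·59+300)/647⌉ = ⌈831/647⌉ − ⌈772/647⌉ = 2 − 2 = 0
n=9: ⌈(10·59+300)/647⌉ − ⌈(9·59+300)/647⌉ = ⌈890/647⌉ − ⌈831/647⌉ = 2 − 2 = 0
n=10: ⌈(11·59+300)/647⌉ − ⌈(10·59+300)/647⌉ = ⌈949/647⌉ − ⌈890/647⌉ = 2 − 2 = 0
n=11: ⌈(12·59+300)/647⌉ − ⌈(11·59+300)/647⌉ = ⌈1008/647⌉ − ⌈949/647⌉ = 2 − 2 = 0
n=12: ⌈(13·59+300)/647⌉ − ⌈(12·59+300)/647⌉ = ⌈1067/647⌉ − ⌈1008/647⌉ = 2 − 2 = 0
n=13: ⌈(14·59+300)/647⌉ − ⌈(13·59+300)/647⌉ = ⌈1126/647⌉ − ⌈1067/647⌉ = 2 − 2 = 0
n=14: ⌈(15·59+300)/647⌉ − ⌈(14·59+300)/647⌉ = ⌈1185/647⌉ − ⌈1126/647⌉ = 2 − 2 = 0
n=15: ⌈(16·59+300)/647⌉ − ⌈(15·59+300)/647⌉ = ⌈1244/647⌉ − ⌈1185/647⌉ = 2 − 2 = 0
n=16: ⌈(17·59+300)/647⌉ − ⌈(16·59+300)/647⌉ = ⌈1303/647⌉ − ⌈1244/647⌉ = 3 − 2 = 1
n=17: ⌈(18·59+300)/647⌉ − ⌈(17·59+300)/647⌉ = ⌈1362/647⌉ − ⌈1303/647⌉ = 3 − 3 = 0
n=18: ⌈(19·59+300)/647⌉ − ⌈(18·59+300)/647⌉ = ⌈1421/647⌉ − ⌈1362/647⌉ = 3 − 3 = 0
n=19: ⌈(20·59+300)/647⌉ − ⌈(19·59+300)/647⌉ = ⌈1480/647⌉ − ⌈1421/647⌉ = 3 − 3 = 0
n=20: ⌈(21·59+300)/647⌉ − ⌈(20·59+300)/647⌉ = ⌈1539/647⌉ − ⌈1480/647⌉ = 3 − 3 = 0
n=21: ⌈(22·59+300)/647⌉ − ⌈(21·59+300)/647⌉ = ⌈1598/647⌉ − ⌈1539/647⌉ = 3 − 3 = 0
n=22: ⌈(23·59+300)/647⌉ − ⌈(22·59+300)/647⌉ = ⌈1657/647⌉ − ⌈1598/647⌉ = 3 − 3 = 0
n=23: ⌈(24·59+300)/647⌉ − ⌈(23·59+300)/647⌉ = ⌈1716/647⌉ − ⌈1657/647⌉ = 3 − 3 = 0
n=24: ⌈(25·59+300)/647⌉ − ⌈(24·59+300)/647⌉ = ⌈1775/647⌉ − ⌈1716/647⌉ = 3 − 3 = 0
n=25: ⌈(26·59+300)/647⌉ − ⌈(25·59+300)/647⌉ = ⌈1834/647⌉ − ⌈1775/647⌉ = 3 − 3 = 0
n=26: ⌈(27·59+300)/647⌉ − ⌈(26·59+300)/647⌉ = ⌈1893/647⌉ − ⌈1834/647⌉ = 3 − 3 = 0
n=27: ⌈(28·59+300)/647⌉ − ⌈(27·59+300)/647⌉ = ⌈1952/647⌉ − ⌈1893/647⌉ = 4 − 3 = 1
n=28: ⌈(29·59+300)/647⌉ − ⌈(28·59+300)/647⌉ = ⌈2011/647⌉ − ⌈1952/647⌉ = 4 − 4 = 0
n=29: ⌈(30·59+300)/647⌉ − ⌈(29·59+300)/647⌉ = ⌈2070/647⌉ − ⌈2011/647⌉ = 4 − 4 = 0
n=30: ⌈(31·59+300)/647⌉ − ⌈(30·59+300)/647⌉ = ⌈2129/647⌉ − ⌈2070/647⌉ = 4 − 4 = 0
n=31: ⌈(32·59+300)/647⌉ − ⌈(31·59+300)/647⌉ = ⌈2188/647⌉ − ⌈2129/647⌉ = 4 − 4 = 0
n=32: ⌈(33·59+300)/647⌉ − ⌈(32·59+300)/647⌉ = ⌈2247/647⌉ − ⌈2188/647⌉ = 4 − 4 = 0
n=33: ⌈(34·59+300)/647⌉ − ⌈(33·59+300)/647⌉ = ⌈2306/647⌉ − ⌈2247/647⌉ = 4 − 4 = 0
n=34: ⌈(35·59+300)/647⌉ − ⌈(34·59+300)/647⌉ = ⌈2365/647⌉ − ⌈2306/647⌉ = 4 − 4 = 0
n=35: ⌈(36·59+300)/647⌉ − ⌈(35·59+300)/647⌉ = ⌈2424/647⌉ − ⌈2365/647⌉ = 4 − 4 = 0
n=36: ⌈(37·59+300)/647⌉ − ⌈(36·59+300)/647⌉ = ⌈2483/647⌉ − ⌈2424/647⌉ = 4 − 4 = 0
n=37: ⌈(38·59+300)/647⌉ − ⌈(37·59+300)/647⌉ = ⌈2542/647⌉ − ⌈2483/647⌉ = 4 − 4 = 0
n=38: ⌈(39·59+300)/647⌉ − ⌈(38·59+300)/647⌉ = ⌈2601/647⌉ − ⌈2542/647⌉ = 5 − 4 = 1
n=39: ⌈(40·59+300)/647⌉ − ⌈(39·59+300)/647⌉ = ⌈2660/647⌉ − ⌈2601/647⌉ = 5 − 5 = 0
n=40: ⌈(41·59+300)/647⌉ − ⌈(40·59+300)/647⌉ = ⌈2719/647⌉ − ⌈2660/647⌉ = 5 − 5 = 0
n=41: ⌈(42·59+300)/647⌉ − ⌈(41·59+300)/647⌉ = ⌈2778/647⌉ − ⌈2719/647⌉ = 5 − 5 = 0
n=42: ⌈(43·59+300)/647⌉ − ⌈(42·59+300)/647⌉ = ⌈2837/647⌉ − ⌈2778/647⌉ = 5 − 5 = 0
n=43: ⌈(44·59+300)/647⌉ − ⌈(43·59+300)/647⌉ = ⌈2896/647⌉ − ⌈2837/647⌉ = 5 − 5 = 0
n=44: ⌈(45·59+300)/647⌉ − ⌈(44·59+300)/647⌉ = ⌈2955/647⌉ − ⌈2896/647⌉ = 5 − 5 = 0
n=45: ⌈(46·59+300)/647⌉ − ⌈(45·59+300)/647⌉ = ⌈3014/647⌉ − ⌈2955/647⌉ = 5 − 5 = 0
n=46: ⌈(47·59+300)/647⌉ − ⌈(46·59+300)/647⌉ = ⌈3073/647⌉ − ⌈3014/647⌉ = 5 − 5 = 0
n=47: ⌈(48·59+300)/647⌉ − ⌈(47·59+300)/647⌉ = ⌈3132/647⌉ − ⌈3073/647⌉ = 5 − 5 = 0
n=48: ⌈(49·59+300)/647⌉ − ⌈(48·59+300)/647⌉ = ⌈3191/647⌉ − ⌈3132/647⌉ = 5 − 5 = 0
n=49: ⌈(50·59+300)/647⌉ − ⌈(49·59+300)/647⌉ = ⌈3250/647⌉ − ⌈3191/647⌉ = 6 − 5 = 1
n=50: ⌈(51·59+300)/647⌉ − ⌈(50·59+300)/647⌉ = ⌈3309/647⌉ − ⌈3250/647⌉ = 6 − 6 = 0
n=51: ⌈(52·59+300)/647⌉ − ⌈(51·59+300)/647⌉ = ⌈3368/647⌉ − ⌈3309/647⌉ = 6 − 6 = 0
n=52: ⌈(53·59+300)/647⌉ − ⌈(52·59+300)/647⌉ = ⌈3427/647⌉ − ⌈3368/647⌉ = 6 − 6 = 0
n=53: ⌈(54·59+300)/647⌉ − ⌈(53·59+300)/647⌉ = ⌈3486/647⌉ − ⌈3427/647⌉ = 6 − 6 = 0
n=54: ⌈(55·59+300)/647⌉ − ⌈(54·59+300)/647⌉ = ⌈3545/647⌉ − ⌈3486/647⌉ = 6 − 6 = 0
n=55: ⌈(56·59+300)/647⌉ − ⌈(55·59+300)/647⌉ = ⌈3604/647⌉ − ⌈3545/647⌉ = 6 − 6 = 0
n=56: ⌈(57·59+300)/647⌉ − ⌈(56·59+300)/647⌉ = ⌈3663/647⌉ − ⌈3604/647⌉ = 6 − 6 = 0
n=57: ⌈(58·59+300)/647⌉ − ⌈(57·59+300)/647⌉ = ⌈3722/647⌉ − ⌈3663/647⌉ = 6 − 6 = 0
n=58: ⌈(59·59+300)/647⌉ − ⌈(58·59+300)/647⌉ = ⌈3781/647⌉ − ⌈3722/647⌉ = 6 − 6 = 0
n=59: ⌈(60·59+300)/647⌉ − ⌈(59·59+300)/647⌉ = ⌈3840/647⌉ − ⌈3781/647⌉ = 6 − 6 = 0
n=60: ⌈(61·59+300)/647⌉ − ⌈(60·59+300)/647⌉ = ⌈3899/647⌉ − ⌈3840/647⌉ = 7 − 6 = 1
n=61: ⌈(62·59+300)/647⌉ − ⌈(61·59+300)/647⌉ = ⌈3958/647⌉ − ⌈3899/647⌉ = 7 − 7 = 0
n=62: ⌈(63·59+300)/647⌉ − ⌈(62·59+300)/647⌉ = ⌈4017/647⌉ − ⌈3958/647⌉ = 7 − 7 = 0
n=63: ⌈(64·59+300)/647⌉ − ⌈(63·59+300)/647⌉ = ⌈4076/647⌉ − ⌈4017/647⌉ = 7 − 7 = 0
n=64: ⌈(65·59+300)/647⌉ − ⌈(64·59+300)/647⌉ = ⌈4135/647⌉ − ⌈4076/647⌉ = 7 − 7 = 0
n=65: ⌈(66·59+300)/647⌉ − ⌈(65·59+300)/647⌉ = ⌈4194/647⌉ − ⌈4135/647⌉ = 7 − 7 = 0
n=66: ⌈(67·59+300)/647⌉ − ⌈(66·59+300)/647⌉ = ⌈4253/647⌉ − ⌈4194/647⌉ = 7 − 7 = 0
n=67: ⌈(68·59+300)/647⌉ − ⌈(67·59+300)/647⌉ = ⌈4312/647⌉ − ⌈4253/647⌉ = 7 − 7 = 0
n=68: ⌈(69·59+300)/647⌉ − ⌈(68·59+300)/647⌉ = ⌈4371/647⌉ − ⌈4312/647⌉ = 7 − 7 = 0
n=69: ⌈(70·59+300)/647⌉ − ⌈(69·59+300)/647⌉ = ⌈4430/647⌉ − ⌈4371/647⌉ = 7 − 7 = 0
n=70: ⌈(71·59+300)/647⌉ − ⌈(70·59+300)/647⌉ = ⌈4489/647⌉ − ⌈4430/647⌉ = 7 − 7 = 0
n=71: ⌈(72·59+300)/647⌉ − ⌈(71·59+300)/647⌉ = ⌈4548/647⌉ − ⌈4489/647⌉ = 8 − 7 = 1
n=72: ⌈(73·59+300)/647⌉ − ⌈(72·59+300)/647⌉ = ⌈4607/647⌉ − ⌈4548/647⌉ = 8 − 8 = 0

0000010000000000100000000001000000000010000000000100000000001000000000010
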